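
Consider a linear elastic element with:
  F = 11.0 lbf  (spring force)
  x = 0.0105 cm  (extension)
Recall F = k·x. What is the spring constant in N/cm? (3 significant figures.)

From Hooke's law: k = F/x.
F = 11.0 lbf = 48.93 N; x = 0.0105 cm = 1.050×10^-4 m.
k = 4.660×10^5 N/m
4.660×10^5 N/m × (1 N/cm / 100.0 N/m) = 4660 N/cm

4660 N/cm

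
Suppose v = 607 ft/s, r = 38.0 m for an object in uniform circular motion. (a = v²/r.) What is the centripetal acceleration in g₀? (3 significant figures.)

a is given directly by: a = v²/r.
v = 607 ft/s = 185.0 m/s; r = 38.0 m.
a = 900.8 m/s²
900.8 m/s² × (1 g₀ / 9.807 m/s²) = 91.86 g₀

91.9 g₀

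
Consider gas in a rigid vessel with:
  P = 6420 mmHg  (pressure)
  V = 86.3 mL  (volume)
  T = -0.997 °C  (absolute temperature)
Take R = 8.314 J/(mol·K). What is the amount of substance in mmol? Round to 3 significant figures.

Solving PV = nRT for n: n = PV/(RT).
P = 6420 mmHg = 8.559×10^5 Pa; V = 86.3 mL = 8.630×10^-5 m³; T = -0.997 °C = 272.2 K; R = 8.314 J/(mol·K).
n = 0.03265 mol
0.03265 mol × (1 mmol / 0.001000 mol) = 32.65 mmol

32.6 mmol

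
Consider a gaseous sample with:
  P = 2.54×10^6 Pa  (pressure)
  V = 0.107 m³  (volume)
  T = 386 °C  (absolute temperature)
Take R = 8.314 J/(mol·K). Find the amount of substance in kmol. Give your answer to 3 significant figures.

0.0496 kmol

Rearranging PV = nRT for n: n = PV/(RT).
P = 2.54×10^6 Pa; V = 0.107 m³; T = 386 °C = 659.1 K; R = 8.314 J/(mol·K).
n = 49.59 mol
49.59 mol × (1 kmol / 1000 mol) = 0.04959 kmol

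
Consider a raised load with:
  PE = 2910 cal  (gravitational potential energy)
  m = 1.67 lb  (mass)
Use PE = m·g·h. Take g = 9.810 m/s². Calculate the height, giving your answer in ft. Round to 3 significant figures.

5380 ft

Solving PE = m·g·h for h: h = PE/(m·g).
PE = 2910 cal = 12175 J; m = 1.67 lb = 0.7575 kg; g = 9.810 m/s².
h = 1638 m
1638 m × (1 ft / 0.3048 m) = 5375 ft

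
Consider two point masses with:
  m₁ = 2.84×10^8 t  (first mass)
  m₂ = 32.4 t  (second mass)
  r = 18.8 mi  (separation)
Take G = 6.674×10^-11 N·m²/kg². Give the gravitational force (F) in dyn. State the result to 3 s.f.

From Newton's law of gravitation: F = Gm₁m₂/r².
m₁ = 2.84×10^8 t = 2.840×10^11 kg; m₂ = 32.4 t = 32400 kg; r = 18.8 mi = 30256 m; G = 6.674×10^-11 N·m²/kg².
F = 6.709×10^-4 N
6.709×10^-4 N × (1 dyn / 1.000×10^-5 N) = 67.09 dyn

67.1 dyn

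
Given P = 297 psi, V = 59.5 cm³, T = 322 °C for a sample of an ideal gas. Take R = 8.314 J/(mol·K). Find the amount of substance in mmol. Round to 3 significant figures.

Solving PV = nRT for n: n = PV/(RT).
P = 297 psi = 2.048×10^6 Pa; V = 59.5 cm³ = 5.950×10^-5 m³; T = 322 °C = 595.1 K; R = 8.314 J/(mol·K).
n = 0.02462 mol
0.02462 mol × (1 mmol / 0.001000 mol) = 24.62 mmol

24.6 mmol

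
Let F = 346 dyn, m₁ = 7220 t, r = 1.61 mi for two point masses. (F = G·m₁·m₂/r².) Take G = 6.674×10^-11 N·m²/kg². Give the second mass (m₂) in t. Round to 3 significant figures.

From Newton's law of gravitation: m₂ = F·r²/(G·m₁).
F = 346 dyn = 0.003460 N; m₁ = 7220 t = 7.220×10^6 kg; r = 1.61 mi = 2591 m; G = 6.674×10^-11 N·m²/kg².
m₂ = 4.821×10^7 kg
4.821×10^7 kg × (1 t / 1000 kg) = 48206 t

48200 t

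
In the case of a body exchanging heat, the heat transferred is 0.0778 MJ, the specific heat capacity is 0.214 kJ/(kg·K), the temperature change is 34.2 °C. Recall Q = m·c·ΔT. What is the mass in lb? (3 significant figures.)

23.4 lb

Solving Q = m·c·ΔT for m: m = Q/(c·ΔT).
Q = 0.0778 MJ = 77800 J; c = 0.214 kJ/(kg·K) = 214.0 J/(kg·K); ΔT = 34.2 °C = 34.20 K.
m = 10.63 kg
10.63 kg × (1 lb / 0.4536 kg) = 23.44 lb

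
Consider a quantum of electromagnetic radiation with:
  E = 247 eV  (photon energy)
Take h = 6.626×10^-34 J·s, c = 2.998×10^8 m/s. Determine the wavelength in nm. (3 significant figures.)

Rearranging E = h·c/λ for λ: λ = hc/E.
E = 247 eV = 3.957×10^-17 J; h = 6.626×10^-34 J·s; c = 2.998×10^8 m/s.
λ = 5.020×10^-9 m
5.020×10^-9 m × (1 nm / 1.000×10^-9 m) = 5.020 nm

5.02 nm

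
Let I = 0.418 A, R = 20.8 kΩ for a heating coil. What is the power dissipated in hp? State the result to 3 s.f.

Directly: P = I²R.
I = 0.418 A; R = 20.8 kΩ = 20800 Ω.
P = 3634 W
3634 W × (1 hp / 745.7 W) = 4.874 hp

4.87 hp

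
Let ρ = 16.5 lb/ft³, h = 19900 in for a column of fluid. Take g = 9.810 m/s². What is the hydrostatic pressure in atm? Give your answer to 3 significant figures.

12.9 atm

Directly: P = ρgh.
ρ = 16.5 lb/ft³ = 264.3 kg/m³; h = 19900 in = 505.5 m; g = 9.810 m/s².
P = 1.311×10^6 Pa  (the unit combination reduces to kg/(m·s²) = Pa)
1.311×10^6 Pa × (1 atm / 1.013×10^5 Pa) = 12.93 atm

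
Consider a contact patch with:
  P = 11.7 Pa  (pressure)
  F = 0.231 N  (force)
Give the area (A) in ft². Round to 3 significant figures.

0.213 ft²

Rearranging: A = F/P.
P = 11.7 Pa; F = 0.231 N.
A = 0.01974 m²
0.01974 m² × (1 ft² / 0.09290 m²) = 0.2125 ft²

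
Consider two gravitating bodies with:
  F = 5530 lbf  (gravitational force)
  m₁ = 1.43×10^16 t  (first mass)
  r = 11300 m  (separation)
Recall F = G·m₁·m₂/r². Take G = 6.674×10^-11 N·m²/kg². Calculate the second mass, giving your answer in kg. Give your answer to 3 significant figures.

Rearranging F = G·m₁·m₂/r² for m₂: m₂ = F·r²/(G·m₁).
F = 5530 lbf = 24599 N; m₁ = 1.43×10^16 t = 1.430×10^19 kg; r = 11300 m; G = 6.674×10^-11 N·m²/kg².
m₂ = 3291 kg

3290 kg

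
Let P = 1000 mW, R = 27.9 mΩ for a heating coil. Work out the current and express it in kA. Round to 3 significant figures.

Solving P = I²R for I: I = √(P/R).
P = 1000 mW = 1.000 W; R = 27.9 mΩ = 0.02790 Ω.
I = 5.987 A
5.987 A × (1 kA / 1000 A) = 0.005987 kA

0.00599 kA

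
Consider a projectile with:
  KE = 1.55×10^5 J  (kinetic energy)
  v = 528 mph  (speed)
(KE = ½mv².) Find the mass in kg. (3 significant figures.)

5.56 kg

Rearranging: m = 2·KE/v².
KE = 1.55×10^5 J; v = 528 mph = 236.0 m/s.
m = 5.564 kg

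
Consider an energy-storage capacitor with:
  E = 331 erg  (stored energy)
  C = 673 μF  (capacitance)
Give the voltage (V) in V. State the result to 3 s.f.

Rearranging: V = √(2E/C).
E = 331 erg = 3.310×10^-5 J; C = 673 μF = 6.730×10^-4 F.
V = 0.3136 V

0.314 V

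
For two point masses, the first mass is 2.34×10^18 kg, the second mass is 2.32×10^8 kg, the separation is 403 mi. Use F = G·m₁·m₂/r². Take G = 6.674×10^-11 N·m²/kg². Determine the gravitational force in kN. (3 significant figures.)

From Newton's law of gravitation: F = Gm₁m₂/r².
m₁ = 2.34×10^18 kg; m₂ = 2.32×10^8 kg; r = 403 mi = 6.486×10^5 m; G = 6.674×10^-11 N·m²/kg².
F = 86136 N  (the unit combination reduces to kg·m/s² = N)
86136 N × (1 kN / 1000 N) = 86.14 kN

86.1 kN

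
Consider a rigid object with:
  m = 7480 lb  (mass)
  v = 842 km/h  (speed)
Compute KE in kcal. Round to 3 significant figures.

KE is given directly by: KE = ½mv².
m = 7480 lb = 3393 kg; v = 842 km/h = 233.9 m/s.
KE = 9.280×10^7 J
9.280×10^7 J × (1 kcal / 4184 J) = 22180 kcal

22200 kcal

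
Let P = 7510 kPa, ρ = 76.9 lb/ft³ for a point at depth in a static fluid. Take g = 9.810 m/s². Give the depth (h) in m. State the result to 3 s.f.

Rearranging P = ρ·g·h for h: h = P/(ρ·g).
P = 7510 kPa = 7.510×10^6 Pa; ρ = 76.9 lb/ft³ = 1232 kg/m³; g = 9.810 m/s².
h = 621.5 m

621 m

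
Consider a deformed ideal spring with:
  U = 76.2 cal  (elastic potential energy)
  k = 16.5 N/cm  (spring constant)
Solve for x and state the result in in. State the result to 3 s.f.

24.5 in

Rearranging U = ½k·x² for x: x = √(2U/k).
U = 76.2 cal = 318.8 J; k = 16.5 N/cm = 1650 N/m.
x = 0.6217 m
0.6217 m × (1 in / 0.02540 m) = 24.47 in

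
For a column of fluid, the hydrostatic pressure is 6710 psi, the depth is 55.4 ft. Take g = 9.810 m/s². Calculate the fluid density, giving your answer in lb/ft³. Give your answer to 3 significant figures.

17400 lb/ft³

Solving P = ρ·g·h for ρ: ρ = P/(g·h).
P = 6710 psi = 4.626×10^7 Pa; h = 55.4 ft = 16.89 m; g = 9.810 m/s².
ρ = 2.793×10^5 kg/m³
2.793×10^5 kg/m³ × (1 lb/ft³ / 16.02 kg/m³) = 17435 lb/ft³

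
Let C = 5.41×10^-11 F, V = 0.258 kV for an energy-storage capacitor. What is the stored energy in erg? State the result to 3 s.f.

18.0 erg

E is given directly by: E = ½CV².
C = 5.41×10^-11 F; V = 0.258 kV = 258.0 V.
E = 1.801×10^-6 J
1.801×10^-6 J × (1 erg / 1.000×10^-7 J) = 18.01 erg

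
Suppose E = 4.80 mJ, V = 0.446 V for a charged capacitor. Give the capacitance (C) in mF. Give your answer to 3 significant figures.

48.3 mF

Rearranging E = ½C·V² for C: C = 2E/V².
E = 4.80 mJ = 0.004800 J; V = 0.446 V.
C = 0.04826 F
0.04826 F × (1 mF / 0.001000 F) = 48.26 mF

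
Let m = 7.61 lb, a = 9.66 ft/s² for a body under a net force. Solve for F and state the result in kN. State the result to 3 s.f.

From Newton's second law: F = m·a.
m = 7.61 lb = 3.452 kg; a = 9.66 ft/s² = 2.944 m/s².
F = 10.16 N
10.16 N × (1 kN / 1000 N) = 0.01016 kN

0.0102 kN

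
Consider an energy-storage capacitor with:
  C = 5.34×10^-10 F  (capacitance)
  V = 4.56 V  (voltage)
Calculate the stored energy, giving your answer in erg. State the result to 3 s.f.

Directly: E = ½CV².
C = 5.34×10^-10 F; V = 4.56 V.
E = 5.552×10^-9 J  (the unit combination reduces to kg·m²/s² = J)
5.552×10^-9 J × (1 erg / 1.000×10^-7 J) = 0.05552 erg

0.0555 erg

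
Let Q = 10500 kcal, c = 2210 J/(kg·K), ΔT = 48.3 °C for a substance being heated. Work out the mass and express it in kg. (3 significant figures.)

412 kg

Solving Q = m·c·ΔT for m: m = Q/(c·ΔT).
Q = 10500 kcal = 4.393×10^7 J; c = 2210 J/(kg·K); ΔT = 48.3 °C = 48.30 K.
m = 411.6 kg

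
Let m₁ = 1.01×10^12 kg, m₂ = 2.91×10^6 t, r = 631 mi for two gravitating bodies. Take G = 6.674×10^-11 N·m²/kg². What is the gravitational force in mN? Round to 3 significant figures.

190 mN

From Newton's law of gravitation: F = Gm₁m₂/r².
m₁ = 1.01×10^12 kg; m₂ = 2.91×10^6 t = 2.910×10^9 kg; r = 631 mi = 1.015×10^6 m; G = 6.674×10^-11 N·m²/kg².
F = 0.1902 N  (the unit combination reduces to kg·m/s² = N)
0.1902 N × (1 mN / 0.001000 N) = 190.2 mN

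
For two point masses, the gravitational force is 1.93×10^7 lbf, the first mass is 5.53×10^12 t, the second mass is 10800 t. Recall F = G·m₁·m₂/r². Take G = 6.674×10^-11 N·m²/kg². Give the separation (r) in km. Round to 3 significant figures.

0.215 km

Rearranging: r = √(G·m₁m₂/F).
F = 1.93×10^7 lbf = 8.585×10^7 N; m₁ = 5.53×10^12 t = 5.530×10^15 kg; m₂ = 10800 t = 1.080×10^7 kg; G = 6.674×10^-11 N·m²/kg².
r = 215.5 m
215.5 m × (1 km / 1000 m) = 0.2155 km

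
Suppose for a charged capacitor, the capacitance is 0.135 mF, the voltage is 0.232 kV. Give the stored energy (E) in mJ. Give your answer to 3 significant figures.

3630 mJ

E is given directly by: E = ½CV².
C = 0.135 mF = 1.350×10^-4 F; V = 0.232 kV = 232.0 V.
E = 3.633 J  (the unit combination reduces to kg·m²/s² = J)
3.633 J × (1 mJ / 0.001000 J) = 3633 mJ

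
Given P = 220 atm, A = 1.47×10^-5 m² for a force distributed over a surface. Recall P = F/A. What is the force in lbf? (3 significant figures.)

Rearranging P = F/A for F: F = P·A.
P = 220 atm = 2.229×10^7 Pa; A = 1.47×10^-5 m².
F = 327.7 N  (the unit combination reduces to kg·m/s² = N)
327.7 N × (1 lbf / 4.448 N) = 73.67 lbf

73.7 lbf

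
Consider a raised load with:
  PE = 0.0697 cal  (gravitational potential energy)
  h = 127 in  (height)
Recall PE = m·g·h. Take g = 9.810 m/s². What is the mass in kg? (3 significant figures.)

Rearranging PE = m·g·h for m: m = PE/(g·h).
PE = 0.0697 cal = 0.2916 J; h = 127 in = 3.226 m; g = 9.810 m/s².
m = 0.009215 kg

0.00922 kg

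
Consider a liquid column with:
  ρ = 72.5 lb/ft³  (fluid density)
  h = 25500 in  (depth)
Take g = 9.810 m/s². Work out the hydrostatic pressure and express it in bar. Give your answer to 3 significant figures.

73.8 bar

P is given directly by: P = ρgh.
ρ = 72.5 lb/ft³ = 1161 kg/m³; h = 25500 in = 647.7 m; g = 9.810 m/s².
P = 7.379×10^6 Pa
7.379×10^6 Pa × (1 bar / 1.000×10^5 Pa) = 73.79 bar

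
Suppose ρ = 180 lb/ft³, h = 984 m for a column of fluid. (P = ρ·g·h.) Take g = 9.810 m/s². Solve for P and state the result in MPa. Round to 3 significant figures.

Directly: P = ρgh.
ρ = 180 lb/ft³ = 2883 kg/m³; h = 984 m; g = 9.810 m/s².
P = 2.783×10^7 Pa
2.783×10^7 Pa × (1 MPa / 1.000×10^6 Pa) = 27.83 MPa

27.8 MPa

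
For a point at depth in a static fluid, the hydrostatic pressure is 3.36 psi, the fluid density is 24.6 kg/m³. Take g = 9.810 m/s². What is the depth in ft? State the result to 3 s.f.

315 ft

Solving P = ρ·g·h for h: h = P/(ρ·g).
P = 3.36 psi = 23166 Pa; ρ = 24.6 kg/m³; g = 9.810 m/s².
h = 96.00 m
96.00 m × (1 ft / 0.3048 m) = 314.9 ft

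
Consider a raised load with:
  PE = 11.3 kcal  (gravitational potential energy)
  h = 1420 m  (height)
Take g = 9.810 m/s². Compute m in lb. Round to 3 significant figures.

7.48 lb

Rearranging: m = PE/(g·h).
PE = 11.3 kcal = 47279 J; h = 1420 m; g = 9.810 m/s².
m = 3.394 kg
3.394 kg × (1 lb / 0.4536 kg) = 7.483 lb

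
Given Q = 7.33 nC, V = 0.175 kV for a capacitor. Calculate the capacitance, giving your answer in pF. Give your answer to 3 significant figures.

41.9 pF

Directly: C = Q/V.
Q = 7.33 nC = 7.330×10^-9 C; V = 0.175 kV = 175.0 V.
C = 4.189×10^-11 F
4.189×10^-11 F × (1 pF / 1.000×10^-12 F) = 41.89 pF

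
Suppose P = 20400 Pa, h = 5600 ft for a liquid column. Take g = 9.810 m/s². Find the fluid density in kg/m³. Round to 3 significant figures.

1.22 kg/m³

Solving P = ρ·g·h for ρ: ρ = P/(g·h).
P = 20400 Pa; h = 5600 ft = 1707 m; g = 9.810 m/s².
ρ = 1.218 kg/m³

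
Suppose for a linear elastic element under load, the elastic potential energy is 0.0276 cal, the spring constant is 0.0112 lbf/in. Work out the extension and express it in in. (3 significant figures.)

Rearranging: x = √(2U/k).
U = 0.0276 cal = 0.1155 J; k = 0.0112 lbf/in = 1.961 N/m.
x = 0.3431 m
0.3431 m × (1 in / 0.02540 m) = 13.51 in

13.5 in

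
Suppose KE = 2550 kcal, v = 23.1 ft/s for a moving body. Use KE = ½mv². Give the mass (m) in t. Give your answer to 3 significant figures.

430 t

Solving KE = ½mv² for m: m = 2·KE/v².
KE = 2550 kcal = 1.067×10^7 J; v = 23.1 ft/s = 7.041 m/s.
m = 4.304×10^5 kg
4.304×10^5 kg × (1 t / 1000 kg) = 430.4 t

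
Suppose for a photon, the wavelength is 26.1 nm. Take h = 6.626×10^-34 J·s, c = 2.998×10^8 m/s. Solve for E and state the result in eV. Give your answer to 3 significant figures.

Directly: E = hc/λ.
λ = 26.1 nm = 2.610×10^-8 m; h = 6.626×10^-34 J·s; c = 2.998×10^8 m/s.
E = 7.611×10^-18 J
7.611×10^-18 J × (1 eV / 1.602×10^-19 J) = 47.50 eV

47.5 eV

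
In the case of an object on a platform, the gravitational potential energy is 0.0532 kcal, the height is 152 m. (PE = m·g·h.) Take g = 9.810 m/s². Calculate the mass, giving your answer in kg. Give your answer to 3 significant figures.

0.149 kg

Rearranging PE = m·g·h for m: m = PE/(g·h).
PE = 0.0532 kcal = 222.6 J; h = 152 m; g = 9.810 m/s².
m = 0.1493 kg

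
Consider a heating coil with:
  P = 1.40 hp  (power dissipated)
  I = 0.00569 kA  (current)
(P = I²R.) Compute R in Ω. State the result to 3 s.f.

32.2 Ω

Rearranging: R = P/I².
P = 1.40 hp = 1044 W; I = 0.00569 kA = 5.690 A.
R = 32.25 Ω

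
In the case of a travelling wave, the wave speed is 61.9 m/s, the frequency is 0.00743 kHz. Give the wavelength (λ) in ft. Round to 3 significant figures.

Rearranging: λ = v/f.
v = 61.9 m/s; f = 0.00743 kHz = 7.430 Hz.
λ = 8.331 m
8.331 m × (1 ft / 0.3048 m) = 27.33 ft

27.3 ft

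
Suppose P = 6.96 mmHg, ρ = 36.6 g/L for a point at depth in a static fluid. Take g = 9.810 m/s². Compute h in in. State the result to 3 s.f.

102 in

Rearranging: h = P/(ρ·g).
P = 6.96 mmHg = 927.9 Pa; ρ = 36.6 g/L = 36.60 kg/m³; g = 9.810 m/s².
h = 2.584 m
2.584 m × (1 in / 0.02540 m) = 101.7 in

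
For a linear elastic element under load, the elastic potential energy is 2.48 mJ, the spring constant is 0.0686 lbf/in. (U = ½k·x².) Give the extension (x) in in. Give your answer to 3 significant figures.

0.800 in

Rearranging U = ½k·x² for x: x = √(2U/k).
U = 2.48 mJ = 0.002480 J; k = 0.0686 lbf/in = 12.01 N/m.
x = 0.02032 m
0.02032 m × (1 in / 0.02540 m) = 0.8000 in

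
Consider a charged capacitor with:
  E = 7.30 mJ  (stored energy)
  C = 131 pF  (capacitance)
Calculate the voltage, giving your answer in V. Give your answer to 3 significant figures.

Solving E = ½C·V² for V: V = √(2E/C).
E = 7.30 mJ = 0.007300 J; C = 131 pF = 1.310×10^-10 F.
V = 10557 V  (the unit combination reduces to kg·m²/(A·s³) = V)

10600 V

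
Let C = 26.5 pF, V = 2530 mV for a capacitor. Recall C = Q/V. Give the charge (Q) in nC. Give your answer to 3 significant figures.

Solving C = Q/V for Q: Q = CV.
C = 26.5 pF = 2.650×10^-11 F; V = 2530 mV = 2.530 V.
Q = 6.705×10^-11 C
6.705×10^-11 C × (1 nC / 1.000×10^-9 C) = 0.06704 nC

0.0670 nC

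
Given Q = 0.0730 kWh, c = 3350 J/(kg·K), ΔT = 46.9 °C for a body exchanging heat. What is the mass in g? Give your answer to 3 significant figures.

Rearranging Q = m·c·ΔT for m: m = Q/(c·ΔT).
Q = 0.0730 kWh = 2.628×10^5 J; c = 3350 J/(kg·K); ΔT = 46.9 °C = 46.90 K.
m = 1.673 kg
1.673 kg × (1 g / 0.001000 kg) = 1673 g

1670 g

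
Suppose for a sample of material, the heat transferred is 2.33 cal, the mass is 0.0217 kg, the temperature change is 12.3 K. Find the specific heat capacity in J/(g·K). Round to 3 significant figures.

0.0365 J/(g·K)

Rearranging: c = Q/(m·ΔT).
Q = 2.33 cal = 9.749 J; m = 0.0217 kg; ΔT = 12.3 K.
c = 36.52 J/(kg·K)
36.52 J/(kg·K) × (1 J/(g·K) / 1000 J/(kg·K)) = 0.03652 J/(g·K)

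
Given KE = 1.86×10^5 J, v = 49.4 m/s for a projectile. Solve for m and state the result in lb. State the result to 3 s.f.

336 lb

Rearranging KE = ½mv² for m: m = 2·KE/v².
KE = 1.86×10^5 J; v = 49.4 m/s.
m = 152.4 kg
152.4 kg × (1 lb / 0.4536 kg) = 336.1 lb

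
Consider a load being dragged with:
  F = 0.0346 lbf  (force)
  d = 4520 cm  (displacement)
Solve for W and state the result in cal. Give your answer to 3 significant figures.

1.66 cal

W is given directly by: W = F·d.
F = 0.0346 lbf = 0.1539 N; d = 4520 cm = 45.20 m.
W = 6.957 J
6.957 J × (1 cal / 4.184 J) = 1.663 cal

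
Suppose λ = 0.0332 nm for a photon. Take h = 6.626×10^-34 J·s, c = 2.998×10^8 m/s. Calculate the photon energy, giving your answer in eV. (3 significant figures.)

37300 eV

E is given directly by: E = hc/λ.
λ = 0.0332 nm = 3.320×10^-11 m; h = 6.626×10^-34 J·s; c = 2.998×10^8 m/s.
E = 5.983×10^-15 J  (the unit combination reduces to kg·m²/s² = J)
5.983×10^-15 J × (1 eV / 1.602×10^-19 J) = 37345 eV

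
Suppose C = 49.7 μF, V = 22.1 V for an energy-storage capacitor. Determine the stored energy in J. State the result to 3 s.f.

E is given directly by: E = ½CV².
C = 49.7 μF = 4.970×10^-5 F; V = 22.1 V.
E = 0.01214 J  (the unit combination reduces to kg·m²/s² = J)

0.0121 J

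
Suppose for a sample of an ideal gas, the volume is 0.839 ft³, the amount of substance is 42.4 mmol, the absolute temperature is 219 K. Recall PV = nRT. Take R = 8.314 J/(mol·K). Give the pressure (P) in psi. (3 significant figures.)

P is given directly by: P = nRT/V.
V = 0.839 ft³ = 0.02376 m³; n = 42.4 mmol = 0.04240 mol; T = 219 K; R = 8.314 J/(mol·K).
P = 3249 Pa
3249 Pa × (1 psi / 6895 Pa) = 0.4713 psi

0.471 psi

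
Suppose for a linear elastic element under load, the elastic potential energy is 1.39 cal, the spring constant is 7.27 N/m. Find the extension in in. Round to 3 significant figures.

Rearranging: x = √(2U/k).
U = 1.39 cal = 5.816 J; k = 7.27 N/m.
x = 1.265 m
1.265 m × (1 in / 0.02540 m) = 49.80 in

49.8 in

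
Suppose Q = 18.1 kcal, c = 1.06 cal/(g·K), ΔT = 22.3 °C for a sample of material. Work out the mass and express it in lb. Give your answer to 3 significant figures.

Solving Q = m·c·ΔT for m: m = Q/(c·ΔT).
Q = 18.1 kcal = 75730 J; c = 1.06 cal/(g·K) = 4435 J/(kg·K); ΔT = 22.3 °C = 22.30 K.
m = 0.7657 kg
0.7657 kg × (1 lb / 0.4536 kg) = 1.688 lb

1.69 lb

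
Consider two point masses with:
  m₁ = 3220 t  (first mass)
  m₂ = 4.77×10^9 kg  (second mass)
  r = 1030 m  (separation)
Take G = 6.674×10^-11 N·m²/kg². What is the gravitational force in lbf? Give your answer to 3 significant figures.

From Newton's law of gravitation: F = Gm₁m₂/r².
m₁ = 3220 t = 3.220×10^6 kg; m₂ = 4.77×10^9 kg; r = 1030 m; G = 6.674×10^-11 N·m²/kg².
F = 0.9662 N
0.9662 N × (1 lbf / 4.448 N) = 0.2172 lbf

0.217 lbf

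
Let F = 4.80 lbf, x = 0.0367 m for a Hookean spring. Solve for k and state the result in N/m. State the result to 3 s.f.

Rearranging: k = F/x.
F = 4.80 lbf = 21.35 N; x = 0.0367 m.
k = 581.8 N/m

582 N/m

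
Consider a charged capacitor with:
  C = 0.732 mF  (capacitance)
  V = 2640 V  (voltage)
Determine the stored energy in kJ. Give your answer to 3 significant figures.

Directly: E = ½CV².
C = 0.732 mF = 7.320×10^-4 F; V = 2640 V.
E = 2551 J
2551 J × (1 kJ / 1000 J) = 2.551 kJ

2.55 kJ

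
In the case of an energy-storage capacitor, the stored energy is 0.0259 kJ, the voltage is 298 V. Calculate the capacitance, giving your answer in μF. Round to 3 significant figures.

583 μF

Rearranging: C = 2E/V².
E = 0.0259 kJ = 25.90 J; V = 298 V.
C = 5.833×10^-4 F
5.833×10^-4 F × (1 μF / 1.000×10^-6 F) = 583.3 μF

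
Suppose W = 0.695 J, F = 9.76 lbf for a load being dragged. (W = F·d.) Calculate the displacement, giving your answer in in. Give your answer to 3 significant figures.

Solving W = F·d for d: d = W/F.
W = 0.695 J; F = 9.76 lbf = 43.41 N.
d = 0.01601 m
0.01601 m × (1 in / 0.02540 m) = 0.6303 in

0.630 in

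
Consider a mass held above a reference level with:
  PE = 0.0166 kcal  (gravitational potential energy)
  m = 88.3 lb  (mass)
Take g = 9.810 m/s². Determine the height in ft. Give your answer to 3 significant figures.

Rearranging: h = PE/(m·g).
PE = 0.0166 kcal = 69.45 J; m = 88.3 lb = 40.05 kg; g = 9.810 m/s².
h = 0.1768 m
0.1768 m × (1 ft / 0.3048 m) = 0.5799 ft

0.580 ft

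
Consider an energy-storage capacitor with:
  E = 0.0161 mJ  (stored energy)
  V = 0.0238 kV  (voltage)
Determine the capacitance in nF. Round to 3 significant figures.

Solving E = ½C·V² for C: C = 2E/V².
E = 0.0161 mJ = 1.610×10^-5 J; V = 0.0238 kV = 23.80 V.
C = 5.685×10^-8 F
5.685×10^-8 F × (1 nF / 1.000×10^-9 F) = 56.85 nF

56.8 nF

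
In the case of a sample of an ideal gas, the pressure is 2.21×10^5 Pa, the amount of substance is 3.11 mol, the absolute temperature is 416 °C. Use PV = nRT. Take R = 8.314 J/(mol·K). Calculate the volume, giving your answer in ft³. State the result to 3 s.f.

From the ideal-gas law: V = nRT/P.
P = 2.21×10^5 Pa; n = 3.11 mol; T = 416 °C = 689.1 K; R = 8.314 J/(mol·K).
V = 0.08063 m³
0.08063 m³ × (1 ft³ / 0.02832 m³) = 2.847 ft³

2.85 ft³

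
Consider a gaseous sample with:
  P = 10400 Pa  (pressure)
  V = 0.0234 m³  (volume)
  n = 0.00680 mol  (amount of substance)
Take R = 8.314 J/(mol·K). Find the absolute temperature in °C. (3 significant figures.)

4030 °C

From the ideal-gas law: T = PV/(nR).
P = 10400 Pa; V = 0.0234 m³; n = 0.00680 mol; R = 8.314 J/(mol·K).
T = 4305 K
4305 K − 273.15 = 4031 °C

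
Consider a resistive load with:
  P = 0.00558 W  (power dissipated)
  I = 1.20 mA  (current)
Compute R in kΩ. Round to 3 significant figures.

3.88 kΩ

Solving P = I²R for R: R = P/I².
P = 0.00558 W; I = 1.20 mA = 0.001200 A.
R = 3875 Ω
3875 Ω × (1 kΩ / 1000 Ω) = 3.875 kΩ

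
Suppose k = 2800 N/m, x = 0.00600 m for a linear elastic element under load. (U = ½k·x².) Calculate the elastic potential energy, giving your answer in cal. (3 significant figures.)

0.0120 cal

Directly: U = ½kx².
k = 2800 N/m; x = 0.00600 m.
U = 0.05040 J  (the unit combination reduces to kg·m²/s² = J)
0.05040 J × (1 cal / 4.184 J) = 0.01205 cal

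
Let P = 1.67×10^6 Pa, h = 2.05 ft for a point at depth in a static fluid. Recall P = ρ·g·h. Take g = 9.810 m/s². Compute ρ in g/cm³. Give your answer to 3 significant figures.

Rearranging P = ρ·g·h for ρ: ρ = P/(g·h).
P = 1.67×10^6 Pa; h = 2.05 ft = 0.6248 m; g = 9.810 m/s².
ρ = 2.724×10^5 kg/m³
2.724×10^5 kg/m³ × (1 g/cm³ / 1000 kg/m³) = 272.4 g/cm³

272 g/cm³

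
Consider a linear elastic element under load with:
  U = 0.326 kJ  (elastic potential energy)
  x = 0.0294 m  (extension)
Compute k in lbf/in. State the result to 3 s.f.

Solving U = ½k·x² for k: k = 2U/x².
U = 0.326 kJ = 326.0 J; x = 0.0294 m.
k = 7.543×10^5 N/m
7.543×10^5 N/m × (1 lbf/in / 175.1 N/m) = 4307 lbf/in

4310 lbf/in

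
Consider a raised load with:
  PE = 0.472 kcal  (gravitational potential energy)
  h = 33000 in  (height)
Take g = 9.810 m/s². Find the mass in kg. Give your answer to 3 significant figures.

0.240 kg

Rearranging: m = PE/(g·h).
PE = 0.472 kcal = 1975 J; h = 33000 in = 838.2 m; g = 9.810 m/s².
m = 0.2402 kg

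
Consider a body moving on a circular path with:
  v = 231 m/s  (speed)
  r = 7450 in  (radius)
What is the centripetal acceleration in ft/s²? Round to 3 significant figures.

925 ft/s²

Directly: a = v²/r.
v = 231 m/s; r = 7450 in = 189.2 m.
a = 282.0 m/s²
282.0 m/s² × (1 ft/s² / 0.3048 m/s²) = 925.2 ft/s²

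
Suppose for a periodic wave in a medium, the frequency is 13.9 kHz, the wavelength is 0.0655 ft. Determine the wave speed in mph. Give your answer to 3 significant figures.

Directly: v = fλ.
f = 13.9 kHz = 13900 Hz; λ = 0.0655 ft = 0.01996 m.
v = 277.5 m/s
277.5 m/s × (1 mph / 0.4470 m/s) = 620.8 mph

621 mph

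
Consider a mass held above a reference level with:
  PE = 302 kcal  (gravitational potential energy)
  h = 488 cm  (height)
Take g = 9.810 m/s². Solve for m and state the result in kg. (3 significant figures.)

Solving PE = m·g·h for m: m = PE/(g·h).
PE = 302 kcal = 1.264×10^6 J; h = 488 cm = 4.880 m; g = 9.810 m/s².
m = 26394 kg

26400 kg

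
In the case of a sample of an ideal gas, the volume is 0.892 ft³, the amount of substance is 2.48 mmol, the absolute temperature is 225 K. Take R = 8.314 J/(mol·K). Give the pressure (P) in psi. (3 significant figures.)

P is given directly by: P = nRT/V.
V = 0.892 ft³ = 0.02526 m³; n = 2.48 mmol = 0.002480 mol; T = 225 K; R = 8.314 J/(mol·K).
P = 183.7 Pa
183.7 Pa × (1 psi / 6895 Pa) = 0.02664 psi

0.0266 psi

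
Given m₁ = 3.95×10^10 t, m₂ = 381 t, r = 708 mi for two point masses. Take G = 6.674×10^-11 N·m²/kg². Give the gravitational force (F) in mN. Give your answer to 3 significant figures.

From Newton's law of gravitation: F = Gm₁m₂/r².
m₁ = 3.95×10^10 t = 3.950×10^13 kg; m₂ = 381 t = 3.810×10^5 kg; r = 708 mi = 1.139×10^6 m; G = 6.674×10^-11 N·m²/kg².
F = 7.736×10^-4 N  (the unit combination reduces to kg·m/s² = N)
7.736×10^-4 N × (1 mN / 0.001000 N) = 0.7736 mN

0.774 mN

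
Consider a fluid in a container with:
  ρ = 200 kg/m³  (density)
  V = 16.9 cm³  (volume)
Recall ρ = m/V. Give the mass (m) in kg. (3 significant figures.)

0.00338 kg

Rearranging: m = ρV.
ρ = 200 kg/m³; V = 16.9 cm³ = 1.690×10^-5 m³.
m = 0.003380 kg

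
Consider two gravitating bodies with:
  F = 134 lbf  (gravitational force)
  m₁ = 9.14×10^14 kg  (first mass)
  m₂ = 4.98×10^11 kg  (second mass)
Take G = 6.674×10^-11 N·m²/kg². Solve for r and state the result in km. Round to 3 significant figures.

Rearranging F = G·m₁·m₂/r² for r: r = √(G·m₁m₂/F).
F = 134 lbf = 596.1 N; m₁ = 9.14×10^14 kg; m₂ = 4.98×10^11 kg; G = 6.674×10^-11 N·m²/kg².
r = 7.139×10^6 m
7.139×10^6 m × (1 km / 1000 m) = 7139 km

7140 km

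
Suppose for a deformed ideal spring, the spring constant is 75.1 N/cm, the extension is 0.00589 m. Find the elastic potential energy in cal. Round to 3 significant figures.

U is given directly by: U = ½kx².
k = 75.1 N/cm = 7510 N/m; x = 0.00589 m.
U = 0.1303 J
0.1303 J × (1 cal / 4.184 J) = 0.03113 cal

0.0311 cal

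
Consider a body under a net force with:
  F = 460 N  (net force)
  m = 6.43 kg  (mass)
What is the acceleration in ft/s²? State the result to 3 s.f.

Rearranging F = m·a for a: a = F/m.
F = 460 N; m = 6.43 kg.
a = 71.54 m/s²
71.54 m/s² × (1 ft/s² / 0.3048 m/s²) = 234.7 ft/s²

235 ft/s²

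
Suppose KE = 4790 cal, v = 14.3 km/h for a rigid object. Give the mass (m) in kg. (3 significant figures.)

2540 kg

Rearranging KE = ½mv² for m: m = 2·KE/v².
KE = 4790 cal = 20041 J; v = 14.3 km/h = 3.972 m/s.
m = 2540 kg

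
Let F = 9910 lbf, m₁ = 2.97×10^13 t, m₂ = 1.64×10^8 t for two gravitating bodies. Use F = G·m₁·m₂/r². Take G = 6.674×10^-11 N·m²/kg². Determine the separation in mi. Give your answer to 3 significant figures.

Rearranging F = G·m₁·m₂/r² for r: r = √(G·m₁m₂/F).
F = 9910 lbf = 44082 N; m₁ = 2.97×10^13 t = 2.970×10^16 kg; m₂ = 1.64×10^8 t = 1.640×10^11 kg; G = 6.674×10^-11 N·m²/kg².
r = 2.716×10^6 m
2.716×10^6 m × (1 mi / 1609 m) = 1687 mi

1690 mi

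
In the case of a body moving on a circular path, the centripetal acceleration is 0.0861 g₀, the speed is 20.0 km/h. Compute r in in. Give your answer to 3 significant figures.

1440 in

Solving a = v²/r for r: r = v²/a.
a = 0.0861 g₀ = 0.8444 m/s²; v = 20.0 km/h = 5.556 m/s.
r = 36.55 m
36.55 m × (1 in / 0.02540 m) = 1439 in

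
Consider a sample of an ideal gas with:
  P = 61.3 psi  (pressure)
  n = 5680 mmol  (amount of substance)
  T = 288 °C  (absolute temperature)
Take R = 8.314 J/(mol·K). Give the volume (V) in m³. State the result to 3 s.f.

From the ideal-gas law: V = nRT/P.
P = 61.3 psi = 4.226×10^5 Pa; n = 5680 mmol = 5.680 mol; T = 288 °C = 561.1 K; R = 8.314 J/(mol·K).
V = 0.06270 m³

0.0627 m³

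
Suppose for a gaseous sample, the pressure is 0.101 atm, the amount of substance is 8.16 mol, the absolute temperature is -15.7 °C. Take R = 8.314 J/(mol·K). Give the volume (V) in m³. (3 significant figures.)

Rearranging: V = nRT/P.
P = 0.101 atm = 10234 Pa; n = 8.16 mol; T = -15.7 °C = 257.4 K; R = 8.314 J/(mol·K).
V = 1.707 m³

1.71 m³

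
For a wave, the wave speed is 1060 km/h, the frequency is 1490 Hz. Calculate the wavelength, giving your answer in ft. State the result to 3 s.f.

0.648 ft

Rearranging: λ = v/f.
v = 1060 km/h = 294.4 m/s; f = 1490 Hz.
λ = 0.1976 m
0.1976 m × (1 ft / 0.3048 m) = 0.6483 ft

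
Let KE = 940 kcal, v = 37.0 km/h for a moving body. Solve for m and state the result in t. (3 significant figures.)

Rearranging KE = ½mv² for m: m = 2·KE/v².
KE = 940 kcal = 3.933×10^6 J; v = 37.0 km/h = 10.28 m/s.
m = 74465 kg
74465 kg × (1 t / 1000 kg) = 74.46 t

74.5 t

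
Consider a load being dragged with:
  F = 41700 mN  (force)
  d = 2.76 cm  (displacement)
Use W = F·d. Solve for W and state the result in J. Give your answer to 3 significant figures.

W is given directly by: W = F·d.
F = 41700 mN = 41.70 N; d = 2.76 cm = 0.02760 m.
W = 1.151 J  (the unit combination reduces to kg·m²/s² = J)

1.15 J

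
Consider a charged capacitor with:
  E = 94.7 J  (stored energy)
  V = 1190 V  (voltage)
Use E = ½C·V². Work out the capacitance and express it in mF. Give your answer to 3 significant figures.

Solving E = ½C·V² for C: C = 2E/V².
E = 94.7 J; V = 1190 V.
C = 1.337×10^-4 F
1.337×10^-4 F × (1 mF / 0.001000 F) = 0.1337 mF

0.134 mF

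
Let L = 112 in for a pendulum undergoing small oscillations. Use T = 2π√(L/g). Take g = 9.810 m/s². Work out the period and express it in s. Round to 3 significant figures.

3.38 s

Directly: T = 2π√(L/g).
L = 112 in = 2.845 m; g = 9.810 m/s².
T = 3.384 s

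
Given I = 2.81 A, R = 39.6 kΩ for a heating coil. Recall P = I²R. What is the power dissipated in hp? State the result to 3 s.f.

Directly: P = I²R.
I = 2.81 A; R = 39.6 kΩ = 39600 Ω.
P = 3.127×10^5 W  (the unit combination reduces to kg·m²/s³ = W)
3.127×10^5 W × (1 hp / 745.7 W) = 419.3 hp

419 hp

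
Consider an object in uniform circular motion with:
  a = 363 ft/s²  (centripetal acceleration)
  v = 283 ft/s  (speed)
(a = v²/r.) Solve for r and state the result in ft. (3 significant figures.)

221 ft

Solving a = v²/r for r: r = v²/a.
a = 363 ft/s² = 110.6 m/s²; v = 283 ft/s = 86.26 m/s.
r = 67.25 m
67.25 m × (1 ft / 0.3048 m) = 220.6 ft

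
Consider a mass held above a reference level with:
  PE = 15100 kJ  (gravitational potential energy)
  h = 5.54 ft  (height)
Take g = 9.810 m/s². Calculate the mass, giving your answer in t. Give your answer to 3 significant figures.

Rearranging PE = m·g·h for m: m = PE/(g·h).
PE = 15100 kJ = 1.510×10^7 J; h = 5.54 ft = 1.689 m; g = 9.810 m/s².
m = 9.116×10^5 kg
9.116×10^5 kg × (1 t / 1000 kg) = 911.6 t

912 t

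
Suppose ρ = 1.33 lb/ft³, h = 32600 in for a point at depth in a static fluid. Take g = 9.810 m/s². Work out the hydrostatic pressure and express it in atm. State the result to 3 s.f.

1.71 atm

P is given directly by: P = ρgh.
ρ = 1.33 lb/ft³ = 21.30 kg/m³; h = 32600 in = 828.0 m; g = 9.810 m/s².
P = 1.731×10^5 Pa
1.731×10^5 Pa × (1 atm / 1.013×10^5 Pa) = 1.708 atm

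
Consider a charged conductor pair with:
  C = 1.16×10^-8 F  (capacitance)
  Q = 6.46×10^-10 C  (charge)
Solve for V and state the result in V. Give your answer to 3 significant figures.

Rearranging: V = Q/C.
C = 1.16×10^-8 F; Q = 6.46×10^-10 C.
V = 0.05569 V  (the unit combination reduces to kg·m²/(A·s³) = V)

0.0557 V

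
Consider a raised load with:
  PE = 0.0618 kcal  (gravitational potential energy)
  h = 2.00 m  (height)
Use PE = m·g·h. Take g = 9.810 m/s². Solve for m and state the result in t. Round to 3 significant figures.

Rearranging PE = m·g·h for m: m = PE/(g·h).
PE = 0.0618 kcal = 258.6 J; h = 2.00 m; g = 9.810 m/s².
m = 13.18 kg
13.18 kg × (1 t / 1000 kg) = 0.01318 t

0.0132 t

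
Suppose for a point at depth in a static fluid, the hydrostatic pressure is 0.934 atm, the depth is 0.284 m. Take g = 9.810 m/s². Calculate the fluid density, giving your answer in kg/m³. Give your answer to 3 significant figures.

34000 kg/m³

Rearranging P = ρ·g·h for ρ: ρ = P/(g·h).
P = 0.934 atm = 94638 Pa; h = 0.284 m; g = 9.810 m/s².
ρ = 33968 kg/m³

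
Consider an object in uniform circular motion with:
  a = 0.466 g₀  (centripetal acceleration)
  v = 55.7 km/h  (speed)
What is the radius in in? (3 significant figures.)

2060 in

Rearranging a = v²/r for r: r = v²/a.
a = 0.466 g₀ = 4.570 m/s²; v = 55.7 km/h = 15.47 m/s.
r = 52.38 m
52.38 m × (1 in / 0.02540 m) = 2062 in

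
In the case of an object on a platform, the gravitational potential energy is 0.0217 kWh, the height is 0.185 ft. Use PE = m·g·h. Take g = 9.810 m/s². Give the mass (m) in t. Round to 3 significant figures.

141 t

Rearranging PE = m·g·h for m: m = PE/(g·h).
PE = 0.0217 kWh = 78120 J; h = 0.185 ft = 0.05639 m; g = 9.810 m/s².
m = 1.412×10^5 kg
1.412×10^5 kg × (1 t / 1000 kg) = 141.2 t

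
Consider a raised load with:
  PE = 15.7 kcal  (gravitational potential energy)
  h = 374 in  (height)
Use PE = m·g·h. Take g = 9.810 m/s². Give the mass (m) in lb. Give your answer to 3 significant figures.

1550 lb

Solving PE = m·g·h for m: m = PE/(g·h).
PE = 15.7 kcal = 65689 J; h = 374 in = 9.500 m; g = 9.810 m/s².
m = 704.9 kg
704.9 kg × (1 lb / 0.4536 kg) = 1554 lb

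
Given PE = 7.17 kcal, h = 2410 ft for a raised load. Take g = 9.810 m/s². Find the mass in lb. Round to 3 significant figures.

Solving PE = m·g·h for m: m = PE/(g·h).
PE = 7.17 kcal = 29999 J; h = 2410 ft = 734.6 m; g = 9.810 m/s².
m = 4.163 kg
4.163 kg × (1 lb / 0.4536 kg) = 9.178 lb

9.18 lb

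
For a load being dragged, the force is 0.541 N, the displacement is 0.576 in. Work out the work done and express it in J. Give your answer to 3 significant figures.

Directly: W = F·d.
F = 0.541 N; d = 0.576 in = 0.01463 m.
W = 0.007915 J  (the unit combination reduces to kg·m²/s² = J)

0.00792 J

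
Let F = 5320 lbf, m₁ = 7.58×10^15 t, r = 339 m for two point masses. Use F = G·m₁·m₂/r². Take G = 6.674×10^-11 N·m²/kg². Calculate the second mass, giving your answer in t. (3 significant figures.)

From Newton's law of gravitation: m₂ = F·r²/(G·m₁).
F = 5320 lbf = 23665 N; m₁ = 7.58×10^15 t = 7.580×10^18 kg; r = 339 m; G = 6.674×10^-11 N·m²/kg².
m₂ = 5.376 kg
5.376 kg × (1 t / 1000 kg) = 0.005376 t

0.00538 t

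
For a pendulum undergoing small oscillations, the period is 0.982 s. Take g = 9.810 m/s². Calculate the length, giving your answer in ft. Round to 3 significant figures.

Rearranging T = 2π√(L/g) for L: L = g·(T/2π)².
T = 0.982 s; g = 9.810 m/s².
L = 0.2396 m
0.2396 m × (1 ft / 0.3048 m) = 0.7862 ft

0.786 ft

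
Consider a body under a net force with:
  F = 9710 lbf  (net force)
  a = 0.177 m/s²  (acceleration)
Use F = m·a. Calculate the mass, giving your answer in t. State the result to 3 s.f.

244 t

Solving F = m·a for m: m = F/a.
F = 9710 lbf = 43192 N; a = 0.177 m/s².
m = 2.440×10^5 kg
2.440×10^5 kg × (1 t / 1000 kg) = 244.0 t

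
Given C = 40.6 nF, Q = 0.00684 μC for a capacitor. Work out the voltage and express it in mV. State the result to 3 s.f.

168 mV

Rearranging: V = Q/C.
C = 40.6 nF = 4.060×10^-8 F; Q = 0.00684 μC = 6.840×10^-9 C.
V = 0.1685 V  (the unit combination reduces to kg·m²/(A·s³) = V)
0.1685 V × (1 mV / 0.001000 V) = 168.5 mV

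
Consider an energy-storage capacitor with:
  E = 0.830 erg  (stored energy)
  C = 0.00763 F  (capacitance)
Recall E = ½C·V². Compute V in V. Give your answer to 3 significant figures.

Rearranging E = ½C·V² for V: V = √(2E/C).
E = 0.830 erg = 8.300×10^-8 J; C = 0.00763 F.
V = 0.004664 V  (the unit combination reduces to kg·m²/(A·s³) = V)

0.00466 V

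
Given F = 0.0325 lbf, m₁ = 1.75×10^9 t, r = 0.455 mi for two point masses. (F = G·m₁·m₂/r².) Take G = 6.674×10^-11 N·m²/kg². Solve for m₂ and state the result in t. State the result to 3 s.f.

From Newton's law of gravitation: m₂ = F·r²/(G·m₁).
F = 0.0325 lbf = 0.1446 N; m₁ = 1.75×10^9 t = 1.750×10^12 kg; r = 0.455 mi = 732.3 m; G = 6.674×10^-11 N·m²/kg².
m₂ = 663.7 kg
663.7 kg × (1 t / 1000 kg) = 0.6637 t

0.664 t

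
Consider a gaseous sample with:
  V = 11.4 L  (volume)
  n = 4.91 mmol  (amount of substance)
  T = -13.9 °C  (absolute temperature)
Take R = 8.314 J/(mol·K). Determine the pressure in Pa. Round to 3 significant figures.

928 Pa

Directly: P = nRT/V.
V = 11.4 L = 0.01140 m³; n = 4.91 mmol = 0.004910 mol; T = -13.9 °C = 259.2 K; R = 8.314 J/(mol·K).
P = 928.3 Pa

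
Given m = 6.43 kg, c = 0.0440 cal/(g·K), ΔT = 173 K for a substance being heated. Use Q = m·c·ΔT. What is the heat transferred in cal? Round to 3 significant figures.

Q is given directly by: Q = mcΔT.
m = 6.43 kg; c = 0.0440 cal/(g·K) = 184.1 J/(kg·K); ΔT = 173 K.
Q = 2.048×10^5 J  (the unit combination reduces to kg·m²/s² = J)
2.048×10^5 J × (1 cal / 4.184 J) = 48945 cal

48900 cal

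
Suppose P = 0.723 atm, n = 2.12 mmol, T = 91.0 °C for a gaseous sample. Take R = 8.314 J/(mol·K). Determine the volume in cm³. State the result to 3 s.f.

From the ideal-gas law: V = nRT/P.
P = 0.723 atm = 73258 Pa; n = 2.12 mmol = 0.002120 mol; T = 91.0 °C = 364.1 K; R = 8.314 J/(mol·K).
V = 8.761×10^-5 m³
8.761×10^-5 m³ × (1 cm³ / 1.000×10^-6 m³) = 87.61 cm³

87.6 cm³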